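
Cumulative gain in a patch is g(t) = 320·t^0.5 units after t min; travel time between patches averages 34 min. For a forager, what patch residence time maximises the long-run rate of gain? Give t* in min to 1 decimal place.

Maximise g(t)/(T+t): set derivative to zero → g'(t)(T+t) = g(t).
g'(t) = 0.5·320·t^-0.5. Setting 0.5·320·t^-0.5 = 320·t^0.5/(34+t) gives 0.5(34+t) = t, so 0.50·t = 0.5×34.
t* = 0.5×34/0.50 = 34 min.

34.0 min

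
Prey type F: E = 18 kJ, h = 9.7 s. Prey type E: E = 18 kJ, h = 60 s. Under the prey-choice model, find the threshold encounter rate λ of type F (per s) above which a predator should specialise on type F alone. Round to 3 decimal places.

0.020 per s

Drop type E once their profitability E₂/h₂ falls below the rate achievable on type F alone: E₂/h₂ = λE₁/(1 + λh₁).
Solve for λ: λE₁h₂ = E₂(1 + λh₁) → λ(E₁h₂ − E₂h₁) = E₂ → λ = E₂/(E₁h₂ − E₂h₁).
λ = 18/(18×60 − 18×9.7) = 18/905.4 = 0.01988 per s.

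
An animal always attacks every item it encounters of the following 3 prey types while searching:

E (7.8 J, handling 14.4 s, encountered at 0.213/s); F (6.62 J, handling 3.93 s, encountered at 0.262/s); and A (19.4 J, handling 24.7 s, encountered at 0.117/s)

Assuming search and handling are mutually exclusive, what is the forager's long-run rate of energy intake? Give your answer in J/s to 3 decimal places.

R = Σλ_iE_i / (1 + Σλ_ih_i)
Numerator: 0.213×7.8 + 0.262×6.62 + 0.117×19.4 = 5.666
Denominator: 1 + 0.213×14.4 + 0.262×3.93 + 0.117×24.7 = 7.987
R = 5.666/7.987 = 0.7094 J/s

0.709 J/s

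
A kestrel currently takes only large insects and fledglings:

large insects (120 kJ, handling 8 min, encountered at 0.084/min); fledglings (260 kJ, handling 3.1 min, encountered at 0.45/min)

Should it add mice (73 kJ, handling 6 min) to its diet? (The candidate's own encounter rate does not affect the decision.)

No

Current rate: (0.084×120 + 0.45×260)/(1 + 0.084×8 + 0.45×3.1) = 41.43 kJ/min.
mice: E/h = 73/6 = 12.17 kJ/min.
Since 12.17 < R, time spent handling mice is better spent searching.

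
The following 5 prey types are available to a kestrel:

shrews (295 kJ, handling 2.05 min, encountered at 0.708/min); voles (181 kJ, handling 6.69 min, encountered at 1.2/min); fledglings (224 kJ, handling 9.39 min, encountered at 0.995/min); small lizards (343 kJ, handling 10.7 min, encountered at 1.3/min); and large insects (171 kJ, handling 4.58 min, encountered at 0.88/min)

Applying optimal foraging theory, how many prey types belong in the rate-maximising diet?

1

E/h in descending order: shrews 144, large insects 37.3, small lizards 32.1, voles 27.1, fledglings 23.9 kJ/min. The optimal diet is the largest prefix of this list for which every included type satisfies E_i/h_i > R on the types above it.
Rate on top 1: 85.2. large insects: 37.3 < 85.2 → exclude; stop.
Optimal diet: shrews — 1 of 5 types.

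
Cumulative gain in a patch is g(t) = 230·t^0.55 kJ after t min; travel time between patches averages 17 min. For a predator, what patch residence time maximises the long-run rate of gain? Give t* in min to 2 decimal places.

20.78 min

By the marginal value theorem, leave when the instantaneous gain rate g'(t) equals the habitat-wide average g(t)/(T + t).
g'(t) = 0.55·230·t^-0.45. Setting 0.55·230·t^-0.45 = 230·t^0.55/(17+t) gives 0.55(17+t) = t, so 0.45·t = 0.55×17.
t* = 0.55×17/0.45 = 20.78 min.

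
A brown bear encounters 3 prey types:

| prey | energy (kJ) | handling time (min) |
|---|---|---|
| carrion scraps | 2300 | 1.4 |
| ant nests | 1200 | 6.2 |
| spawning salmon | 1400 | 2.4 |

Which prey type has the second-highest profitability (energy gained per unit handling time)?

spawning salmon

In descending order of E/h:
carrion scraps: 2300/1.4 = 1.64e+03 kJ/min
spawning salmon: 1400/2.4 = 583 kJ/min
ant nests: 1200/6.2 = 194 kJ/min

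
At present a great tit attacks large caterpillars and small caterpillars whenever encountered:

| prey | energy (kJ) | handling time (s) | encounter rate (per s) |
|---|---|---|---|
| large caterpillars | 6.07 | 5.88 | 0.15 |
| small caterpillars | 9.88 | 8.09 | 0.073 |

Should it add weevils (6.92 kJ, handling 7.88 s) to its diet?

Intake rate on the current diet: R = (0.15×6.07 + 0.073×9.88) / (1 + 0.15×5.88 + 0.073×8.09) = 1.632/2.473 = 0.6599 kJ/s.
weevils: E/h = 6.92/7.88 = 0.8782 kJ/s.
Since 0.8782 > R, including weevils increases the long-run rate.

Yes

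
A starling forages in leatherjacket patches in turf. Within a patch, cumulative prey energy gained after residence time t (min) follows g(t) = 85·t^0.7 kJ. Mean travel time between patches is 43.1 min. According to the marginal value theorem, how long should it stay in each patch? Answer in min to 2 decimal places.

By the marginal value theorem, leave when the instantaneous gain rate g'(t) equals the habitat-wide average g(t)/(T + t).
g'(t) = 0.7·85·t^-0.3. Setting 0.7·85·t^-0.3 = 85·t^0.7/(43.1+t) gives 0.7(43.1+t) = t, so 0.30·t = 0.7×43.1.
t* = 0.7×43.1/0.30 = 100.6 min.

100.57 min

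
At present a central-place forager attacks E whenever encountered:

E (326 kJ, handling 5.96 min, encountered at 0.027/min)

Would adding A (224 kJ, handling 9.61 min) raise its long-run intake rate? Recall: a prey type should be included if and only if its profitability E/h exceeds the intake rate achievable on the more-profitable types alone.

Intake rate on the current diet: R = (0.027×326) / (1 + 0.027×5.96) = 8.802/1.161 = 7.582 kJ/min.
Profitability of A: 224/9.61 = 23.31 kJ/min.
Since 23.31 > R, including A increases the long-run rate.

Yes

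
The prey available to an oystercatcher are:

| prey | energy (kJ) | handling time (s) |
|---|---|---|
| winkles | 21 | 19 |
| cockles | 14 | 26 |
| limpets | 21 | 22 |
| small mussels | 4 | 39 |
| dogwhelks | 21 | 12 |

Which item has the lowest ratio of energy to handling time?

Profitability E/h (kJ/s): winkles = 21/19 = 1.11, cockles = 14/26 = 0.538, limpets = 21/22 = 0.955, small mussels = 4/39 = 0.103, dogwhelks = 21/12 = 1.75.
Ranked: dogwhelks > winkles > limpets > cockles > small mussels.

small mussels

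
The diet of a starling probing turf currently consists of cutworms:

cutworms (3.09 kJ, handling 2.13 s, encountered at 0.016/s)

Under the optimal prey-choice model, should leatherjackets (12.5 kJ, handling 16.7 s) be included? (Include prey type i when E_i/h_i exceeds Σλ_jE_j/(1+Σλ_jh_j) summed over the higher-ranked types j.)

Yes

On cutworms alone, R = ΣλE/(1+Σλh) = 0.04944/1.034 = 0.04781 kJ/s.
leatherjackets: E/h = 12.5/16.7 = 0.7485 kJ/s.
0.7485 > 0.04781, so adding leatherjackets raises the average — include it.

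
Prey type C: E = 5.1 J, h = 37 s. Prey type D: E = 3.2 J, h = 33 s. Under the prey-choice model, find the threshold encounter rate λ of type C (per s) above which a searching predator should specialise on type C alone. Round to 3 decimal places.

Drop type D once their profitability E₂/h₂ falls below the rate achievable on type C alone: E₂/h₂ = λE₁/(1 + λh₁).
Solve for λ: λE₁h₂ = E₂(1 + λh₁) → λ(E₁h₂ − E₂h₁) = E₂ → λ = E₂/(E₁h₂ − E₂h₁).
λ = 3.2/(5.1×33 − 3.2×37) = 3.2/49.9 = 0.06413 per s.

0.064 per s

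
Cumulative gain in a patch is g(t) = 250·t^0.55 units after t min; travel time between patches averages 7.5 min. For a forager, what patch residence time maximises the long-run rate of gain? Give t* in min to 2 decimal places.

By the marginal value theorem, leave when the instantaneous gain rate g'(t) equals the habitat-wide average g(t)/(T + t).
g'(t) = 0.55·250·t^-0.45. Setting 0.55·250·t^-0.45 = 250·t^0.55/(7.5+t) gives 0.55(7.5+t) = t, so 0.45·t = 0.55×7.5.
t* = 0.55×7.5/0.45 = 9.167 min.

9.17 min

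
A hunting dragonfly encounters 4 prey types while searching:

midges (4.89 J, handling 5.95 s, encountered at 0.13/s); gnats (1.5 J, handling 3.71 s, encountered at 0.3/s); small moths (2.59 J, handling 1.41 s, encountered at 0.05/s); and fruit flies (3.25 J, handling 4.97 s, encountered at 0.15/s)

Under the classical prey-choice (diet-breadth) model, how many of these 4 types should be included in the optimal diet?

Profitabilities (E/h, J/s): small moths 1.84, midges 0.822, fruit flies 0.654, gnats 0.404. Add prey in this order while the next type's profitability exceeds the intake rate on those already taken.
Rate on top 1: 0.121. midges: 0.822 > 0.121 → include.
Rate on top 2: 0.415. fruit flies: 0.654 > 0.415 → include.
Rate on top 3: 0.4838. gnats: 0.404 < 0.4838 → exclude; stop.
Optimal diet: small moths, midges, fruit flies — 3 of 4 types.

3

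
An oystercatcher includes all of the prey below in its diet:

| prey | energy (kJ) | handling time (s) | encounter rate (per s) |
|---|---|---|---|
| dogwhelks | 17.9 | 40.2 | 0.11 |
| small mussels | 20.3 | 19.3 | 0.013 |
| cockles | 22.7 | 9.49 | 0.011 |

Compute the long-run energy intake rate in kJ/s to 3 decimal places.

0.430 kJ/s

Energy encountered per unit search time: 0.11×17.9 + 0.013×20.3 + 0.011×22.7 = 2.483 kJ/s.
Handling time per unit search time: 0.11×40.2 + 0.013×19.3 + 0.011×9.49 = 4.777.
Rate = 2.483/(1 + 4.777) = 0.4297 kJ/s.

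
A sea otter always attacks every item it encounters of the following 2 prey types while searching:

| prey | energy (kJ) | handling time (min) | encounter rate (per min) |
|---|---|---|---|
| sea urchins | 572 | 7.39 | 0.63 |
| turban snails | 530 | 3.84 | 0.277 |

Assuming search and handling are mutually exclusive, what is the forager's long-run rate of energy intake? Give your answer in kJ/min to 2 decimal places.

R = Σλ_iE_i / (1 + Σλ_ih_i)
Numerator: 0.63×572 + 0.277×530 = 507.2
Denominator: 1 + 0.63×7.39 + 0.277×3.84 = 6.719
R = 507.2/6.719 = 75.48 kJ/min

75.48 kJ/min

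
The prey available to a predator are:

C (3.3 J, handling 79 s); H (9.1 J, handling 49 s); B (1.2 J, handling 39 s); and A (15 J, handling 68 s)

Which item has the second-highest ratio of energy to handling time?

In descending order of E/h:
A: 15/68 = 0.221 J/s
H: 9.1/49 = 0.186 J/s
C: 3.3/79 = 0.0418 J/s
B: 1.2/39 = 0.0308 J/s

H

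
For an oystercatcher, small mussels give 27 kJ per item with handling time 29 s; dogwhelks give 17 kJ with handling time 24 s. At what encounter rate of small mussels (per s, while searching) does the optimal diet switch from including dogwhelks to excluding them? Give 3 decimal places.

Drop dogwhelks once their profitability E₂/h₂ falls below the rate achievable on small mussels alone: E₂/h₂ = λE₁/(1 + λh₁).
Solve for λ: λE₁h₂ = E₂(1 + λh₁) → λ(E₁h₂ − E₂h₁) = E₂ → λ = E₂/(E₁h₂ − E₂h₁).
λ = 17/(27×24 − 17×29) = 17/155 = 0.1097 per s.

0.110 per s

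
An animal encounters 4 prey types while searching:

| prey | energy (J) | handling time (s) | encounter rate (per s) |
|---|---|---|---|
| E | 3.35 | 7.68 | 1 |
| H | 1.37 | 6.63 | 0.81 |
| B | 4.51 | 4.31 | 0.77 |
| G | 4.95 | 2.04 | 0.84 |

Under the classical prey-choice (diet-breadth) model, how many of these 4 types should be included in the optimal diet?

E/h in descending order: G 2.43, B 1.05, E 0.436, H 0.207 J/s. The optimal diet is the largest prefix of this list for which every included type satisfies E_i/h_i > R on the types above it.
Rate on top 1: 1.532. B: 1.05 < 1.532 → exclude; stop.
Optimal diet: G — 1 of 4 types.

1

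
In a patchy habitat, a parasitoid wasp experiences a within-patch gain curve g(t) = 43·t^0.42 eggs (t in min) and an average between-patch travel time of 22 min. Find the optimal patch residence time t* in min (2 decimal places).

Maximise g(t)/(T+t): set derivative to zero → g'(t)(T+t) = g(t).
g'(t) = 0.42·43·t^-0.58. Setting 0.42·43·t^-0.58 = 43·t^0.42/(22+t) gives 0.42(22+t) = t, so 0.58·t = 0.42×22.
t* = 0.42×22/0.58 = 15.93 min.

15.93 min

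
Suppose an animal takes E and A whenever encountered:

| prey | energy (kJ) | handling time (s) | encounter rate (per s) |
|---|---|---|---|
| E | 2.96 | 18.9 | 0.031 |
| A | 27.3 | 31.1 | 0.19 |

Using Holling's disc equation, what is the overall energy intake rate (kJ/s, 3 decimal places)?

0.704 kJ/s

R = Σλ_iE_i / (1 + Σλ_ih_i)
Numerator: 0.031×2.96 + 0.19×27.3 = 5.279
Denominator: 1 + 0.031×18.9 + 0.19×31.1 = 7.495
R = 5.279/7.495 = 0.7043 kJ/s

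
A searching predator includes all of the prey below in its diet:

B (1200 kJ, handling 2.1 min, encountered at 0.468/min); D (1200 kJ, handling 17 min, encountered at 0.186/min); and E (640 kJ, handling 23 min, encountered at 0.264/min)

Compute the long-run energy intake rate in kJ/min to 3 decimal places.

85.030 kJ/min

Energy encountered per unit search time: 0.468×1200 + 0.186×1200 + 0.264×640 = 953.8 kJ/min.
Handling time per unit search time: 0.468×2.1 + 0.186×17 + 0.264×23 = 10.22.
Rate = 953.8/(1 + 10.22) = 85.03 kJ/min.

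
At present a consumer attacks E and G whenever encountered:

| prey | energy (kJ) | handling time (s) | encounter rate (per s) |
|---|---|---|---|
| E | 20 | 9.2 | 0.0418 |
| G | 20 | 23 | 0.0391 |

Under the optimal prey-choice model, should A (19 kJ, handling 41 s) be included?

No

Current rate: (0.0418×20 + 0.0391×20)/(1 + 0.0418×9.2 + 0.0391×23) = 0.7084 kJ/s.
A: E/h = 19/41 = 0.4634 kJ/s.
Since 0.4634 < R, time spent handling A is better spent searching.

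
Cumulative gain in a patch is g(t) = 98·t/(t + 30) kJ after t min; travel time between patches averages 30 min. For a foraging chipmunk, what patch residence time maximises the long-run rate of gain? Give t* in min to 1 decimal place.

30.0 min

Maximise g(t)/(T+t): set derivative to zero → g'(t)(T+t) = g(t).
g'(t) = 98·30/(t + 30)². Setting 98·30/(t+30)² = 98t/[(t+30)(30+t)] gives 30(30+t) = t(t+30), so t² = 30×30 = 900.
t* = √900 = 30 min.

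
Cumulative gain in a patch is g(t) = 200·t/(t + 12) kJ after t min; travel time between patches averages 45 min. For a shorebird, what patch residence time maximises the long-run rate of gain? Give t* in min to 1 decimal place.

23.2 min

By the marginal value theorem, leave when the instantaneous gain rate g'(t) equals the habitat-wide average g(t)/(T + t).
g'(t) = 200·12/(t + 12)². Setting 200·12/(t+12)² = 200t/[(t+12)(45+t)] gives 12(45+t) = t(t+12), so t² = 12×45 = 540.
t* = √540 = 23.24 min.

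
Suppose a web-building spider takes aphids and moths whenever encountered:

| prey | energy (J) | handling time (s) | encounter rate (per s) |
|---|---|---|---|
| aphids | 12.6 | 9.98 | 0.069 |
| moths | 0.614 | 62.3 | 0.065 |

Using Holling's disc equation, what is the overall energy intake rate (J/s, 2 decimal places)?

0.16 J/s

R = (0.069×12.6 + 0.065×0.614) / (1 + 0.069×9.98 + 0.065×62.3) = 0.9093/5.738 = 0.1585 J/s.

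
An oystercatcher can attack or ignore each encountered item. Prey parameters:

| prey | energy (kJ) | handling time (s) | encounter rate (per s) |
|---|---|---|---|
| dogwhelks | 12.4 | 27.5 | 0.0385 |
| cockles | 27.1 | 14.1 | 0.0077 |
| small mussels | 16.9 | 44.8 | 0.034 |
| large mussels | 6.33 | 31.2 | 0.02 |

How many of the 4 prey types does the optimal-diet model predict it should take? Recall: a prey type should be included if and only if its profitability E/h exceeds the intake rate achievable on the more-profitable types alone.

Rank by E/h (kJ/s): cockles 1.92, dogwhelks 0.451, small mussels 0.377, large mussels 0.203. Include each in turn until the next type's E/h falls below the running intake rate.
Rate on top 1: 0.1882. dogwhelks: 0.451 > 0.1882 → include.
Rate on top 2: 0.3166. small mussels: 0.377 > 0.3166 → include.
Rate on top 3: 0.3416. large mussels: 0.203 < 0.3416 → exclude; stop.
Optimal diet: cockles, dogwhelks, small mussels — 3 of 4 types.

3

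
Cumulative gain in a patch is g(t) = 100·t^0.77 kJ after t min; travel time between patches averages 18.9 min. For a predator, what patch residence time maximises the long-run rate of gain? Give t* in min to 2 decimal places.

63.27 min

By the marginal value theorem, leave when the instantaneous gain rate g'(t) equals the habitat-wide average g(t)/(T + t).
g'(t) = 0.77·100·t^-0.23. Setting 0.77·100·t^-0.23 = 100·t^0.77/(18.9+t) gives 0.77(18.9+t) = t, so 0.23·t = 0.77×18.9.
t* = 0.77×18.9/0.23 = 63.27 min.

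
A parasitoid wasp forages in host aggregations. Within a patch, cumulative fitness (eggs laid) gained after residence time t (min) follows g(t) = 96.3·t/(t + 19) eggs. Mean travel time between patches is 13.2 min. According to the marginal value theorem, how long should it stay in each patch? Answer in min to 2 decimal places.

15.84 min

By the marginal value theorem, leave when the instantaneous gain rate g'(t) equals the habitat-wide average g(t)/(T + t).
g'(t) = 96.3·19/(t + 19)². Setting 96.3·19/(t+19)² = 96.3t/[(t+19)(13.2+t)] gives 19(13.2+t) = t(t+19), so t² = 19×13.2 = 250.8.
t* = √250.8 = 15.84 min.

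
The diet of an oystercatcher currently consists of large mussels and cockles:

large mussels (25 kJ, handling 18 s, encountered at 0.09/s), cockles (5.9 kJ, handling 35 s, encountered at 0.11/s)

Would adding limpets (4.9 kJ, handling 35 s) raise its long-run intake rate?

No

Intake rate on the current diet: R = (0.09×25 + 0.11×5.9) / (1 + 0.09×18 + 0.11×35) = 2.899/6.47 = 0.4481 kJ/s.
limpets: E/h = 4.9/35 = 0.14 kJ/s.
0.14 < 0.4481, so adding limpets would lower the average — exclude it.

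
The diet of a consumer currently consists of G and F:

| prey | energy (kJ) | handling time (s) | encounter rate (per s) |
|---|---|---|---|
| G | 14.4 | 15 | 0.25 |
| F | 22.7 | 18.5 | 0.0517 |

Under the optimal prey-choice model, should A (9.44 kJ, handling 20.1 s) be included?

No

On G and F alone, R = ΣλE/(1+Σλh) = 4.774/5.706 = 0.8365 kJ/s.
Profitability of A: 9.44/20.1 = 0.4697 kJ/s.
Since 0.4697 < R, time spent handling A is better spent searching.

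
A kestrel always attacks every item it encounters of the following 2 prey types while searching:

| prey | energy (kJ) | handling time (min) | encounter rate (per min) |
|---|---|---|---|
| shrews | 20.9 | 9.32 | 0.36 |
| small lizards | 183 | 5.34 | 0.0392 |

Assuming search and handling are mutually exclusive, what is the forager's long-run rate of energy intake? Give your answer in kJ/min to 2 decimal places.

R = Σλ_iE_i / (1 + Σλ_ih_i)
Numerator: 0.36×20.9 + 0.0392×183 = 14.7
Denominator: 1 + 0.36×9.32 + 0.0392×5.34 = 4.565
R = 14.7/4.565 = 3.22 kJ/min

3.22 kJ/min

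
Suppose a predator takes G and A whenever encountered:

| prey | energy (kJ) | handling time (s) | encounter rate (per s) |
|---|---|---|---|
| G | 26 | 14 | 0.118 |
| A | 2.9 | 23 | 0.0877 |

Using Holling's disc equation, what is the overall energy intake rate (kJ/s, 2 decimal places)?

0.71 kJ/s

R = Σλ_iE_i / (1 + Σλ_ih_i)
Numerator: 0.118×26 + 0.0877×2.9 = 3.322
Denominator: 1 + 0.118×14 + 0.0877×23 = 4.669
R = 3.322/4.669 = 0.7116 kJ/s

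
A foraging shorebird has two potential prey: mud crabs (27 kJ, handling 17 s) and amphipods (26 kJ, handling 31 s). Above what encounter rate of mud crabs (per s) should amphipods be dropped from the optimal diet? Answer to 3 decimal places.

At the threshold, the rate on mud crabs alone equals the profitability of amphipods: λ·27/(1 + λ·17) = 26/31 = 0.8387.
Rearranging, λ(27 − 0.8387×17) = 0.8387, so λ = 0.8387/12.74 = 0.06582 per s.

0.066 per s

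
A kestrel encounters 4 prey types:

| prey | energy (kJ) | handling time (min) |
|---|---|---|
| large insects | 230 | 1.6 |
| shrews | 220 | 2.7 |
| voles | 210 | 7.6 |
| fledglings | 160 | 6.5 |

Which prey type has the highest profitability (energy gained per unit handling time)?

Profitability E/h (kJ/min): large insects = 230/1.6 = 144, shrews = 220/2.7 = 81.5, voles = 210/7.6 = 27.6, fledglings = 160/6.5 = 24.6.
Ranked: large insects > shrews > voles > fledglings.

large insects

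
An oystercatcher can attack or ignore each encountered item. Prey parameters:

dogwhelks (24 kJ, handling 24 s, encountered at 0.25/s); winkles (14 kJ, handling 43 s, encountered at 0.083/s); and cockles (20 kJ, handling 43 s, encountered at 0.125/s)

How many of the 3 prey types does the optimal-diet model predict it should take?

1

Profitabilities (E/h, kJ/s): dogwhelks 1, cockles 0.465, winkles 0.326. Add prey in this order while the next type's profitability exceeds the intake rate on those already taken.
Rate on top 1: 0.8571. cockles: 0.465 < 0.8571 → exclude; stop.
Optimal diet: dogwhelks — 1 of 3 types.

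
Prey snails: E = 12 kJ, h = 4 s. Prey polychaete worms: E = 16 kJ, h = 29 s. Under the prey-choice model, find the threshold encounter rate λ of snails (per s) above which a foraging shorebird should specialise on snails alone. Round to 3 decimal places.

At the threshold, the rate on snails alone equals the profitability of polychaete worms: λ·12/(1 + λ·4) = 16/29 = 0.5517.
Rearranging, λ(12 − 0.5517×4) = 0.5517, so λ = 0.5517/9.793 = 0.05634 per s.

0.056 per s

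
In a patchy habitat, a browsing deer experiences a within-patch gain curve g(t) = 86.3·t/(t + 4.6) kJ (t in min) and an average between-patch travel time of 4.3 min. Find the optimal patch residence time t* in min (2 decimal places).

By the marginal value theorem, leave when the instantaneous gain rate g'(t) equals the habitat-wide average g(t)/(T + t).
g'(t) = 86.3·4.6/(t + 4.6)². Setting 86.3·4.6/(t+4.6)² = 86.3t/[(t+4.6)(4.3+t)] gives 4.6(4.3+t) = t(t+4.6), so t² = 4.6×4.3 = 19.78.
t* = √19.78 = 4.447 min.

4.45 min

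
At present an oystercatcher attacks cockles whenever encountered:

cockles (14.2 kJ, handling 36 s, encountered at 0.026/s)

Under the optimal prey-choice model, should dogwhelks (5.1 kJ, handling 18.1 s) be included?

On cockles alone, R = ΣλE/(1+Σλh) = 0.3692/1.936 = 0.1907 kJ/s.
dogwhelks: E/h = 5.1/18.1 = 0.2818 kJ/s.
Since 0.2818 > R, including dogwhelks increases the long-run rate.

Yes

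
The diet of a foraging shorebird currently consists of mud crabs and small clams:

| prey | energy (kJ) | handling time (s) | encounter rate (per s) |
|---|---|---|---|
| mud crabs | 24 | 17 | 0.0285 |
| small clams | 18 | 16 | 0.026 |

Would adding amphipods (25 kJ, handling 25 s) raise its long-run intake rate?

Yes

Intake rate on the current diet: R = (0.0285×24 + 0.026×18) / (1 + 0.0285×17 + 0.026×16) = 1.152/1.901 = 0.6062 kJ/s.
Profitability of amphipods: 25/25 = 1 kJ/s.
Since 1 > R, including amphipods increases the long-run rate.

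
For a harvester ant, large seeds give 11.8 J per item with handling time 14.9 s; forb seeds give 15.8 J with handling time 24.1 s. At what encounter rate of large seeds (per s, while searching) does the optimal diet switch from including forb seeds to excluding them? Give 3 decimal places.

Drop forb seeds once their profitability E₂/h₂ falls below the rate achievable on large seeds alone: E₂/h₂ = λE₁/(1 + λh₁).
Solve for λ: λE₁h₂ = E₂(1 + λh₁) → λ(E₁h₂ − E₂h₁) = E₂ → λ = E₂/(E₁h₂ − E₂h₁).
λ = 15.8/(11.8×24.1 − 15.8×14.9) = 15.8/48.96 = 0.3227 per s.

0.323 per s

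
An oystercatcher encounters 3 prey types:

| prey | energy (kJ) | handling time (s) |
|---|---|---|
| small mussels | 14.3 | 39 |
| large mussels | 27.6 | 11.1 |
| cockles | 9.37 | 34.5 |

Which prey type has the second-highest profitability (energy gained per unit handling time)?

small mussels

Profitability E/h (kJ/s): small mussels = 14.3/39 = 0.367, large mussels = 27.6/11.1 = 2.49, cockles = 9.37/34.5 = 0.272.
Ranked: large mussels > small mussels > cockles.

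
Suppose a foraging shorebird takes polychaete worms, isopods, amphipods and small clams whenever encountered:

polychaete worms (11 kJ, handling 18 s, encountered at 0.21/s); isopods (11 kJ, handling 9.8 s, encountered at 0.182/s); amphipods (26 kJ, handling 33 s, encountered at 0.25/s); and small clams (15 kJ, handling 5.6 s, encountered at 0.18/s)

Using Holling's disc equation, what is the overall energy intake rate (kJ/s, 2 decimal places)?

R = Σλ_iE_i / (1 + Σλ_ih_i)
Numerator: 0.21×11 + 0.182×11 + 0.25×26 + 0.18×15 = 13.51
Denominator: 1 + 0.21×18 + 0.182×9.8 + 0.25×33 + 0.18×5.6 = 15.82
R = 13.51/15.82 = 0.854 kJ/s

0.85 kJ/s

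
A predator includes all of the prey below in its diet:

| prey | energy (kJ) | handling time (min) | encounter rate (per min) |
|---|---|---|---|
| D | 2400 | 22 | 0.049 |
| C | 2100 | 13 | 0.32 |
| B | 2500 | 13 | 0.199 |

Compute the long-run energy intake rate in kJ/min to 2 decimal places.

145.85 kJ/min

Energy encountered per unit search time: 0.049×2400 + 0.32×2100 + 0.199×2500 = 1287 kJ/min.
Handling time per unit search time: 0.049×22 + 0.32×13 + 0.199×13 = 7.825.
Rate = 1287/(1 + 7.825) = 145.8 kJ/min.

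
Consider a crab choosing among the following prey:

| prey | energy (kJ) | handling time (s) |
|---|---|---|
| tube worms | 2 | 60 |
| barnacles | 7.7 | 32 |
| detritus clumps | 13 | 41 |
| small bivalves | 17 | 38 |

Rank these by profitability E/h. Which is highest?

In descending order of E/h:
small bivalves: 17/38 = 0.447 kJ/s
detritus clumps: 13/41 = 0.317 kJ/s
barnacles: 7.7/32 = 0.241 kJ/s
tube worms: 2/60 = 0.0333 kJ/s

small bivalves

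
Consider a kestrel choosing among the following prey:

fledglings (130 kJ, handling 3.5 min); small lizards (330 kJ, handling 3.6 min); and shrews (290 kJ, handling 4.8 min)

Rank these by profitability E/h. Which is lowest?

fledglings

In descending order of E/h:
small lizards: 330/3.6 = 91.7 kJ/min
shrews: 290/4.8 = 60.4 kJ/min
fledglings: 130/3.5 = 37.1 kJ/min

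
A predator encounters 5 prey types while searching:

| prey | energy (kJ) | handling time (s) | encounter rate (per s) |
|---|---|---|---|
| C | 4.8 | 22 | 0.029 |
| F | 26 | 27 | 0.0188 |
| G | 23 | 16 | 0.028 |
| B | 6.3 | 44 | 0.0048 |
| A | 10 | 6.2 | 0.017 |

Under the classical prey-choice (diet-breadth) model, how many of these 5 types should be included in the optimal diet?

3

Rank by E/h (kJ/s): A 1.61, G 1.44, F 0.963, C 0.218, B 0.143. Include each in turn until the next type's E/h falls below the running intake rate.
Rate on top 1: 0.1538. G: 1.44 > 0.1538 → include.
Rate on top 2: 0.524. F: 0.963 > 0.524 → include.
Rate on top 3: 0.6321. C: 0.218 < 0.6321 → exclude; stop.
Optimal diet: A, G, F — 3 of 5 types.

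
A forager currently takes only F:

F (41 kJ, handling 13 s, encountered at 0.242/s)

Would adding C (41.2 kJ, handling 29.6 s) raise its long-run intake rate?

No

On F alone, R = ΣλE/(1+Σλh) = 9.922/4.146 = 2.393 kJ/s.
C: E/h = 41.2/29.6 = 1.392 kJ/s.
1.392 < 2.393, so adding C would lower the average — exclude it.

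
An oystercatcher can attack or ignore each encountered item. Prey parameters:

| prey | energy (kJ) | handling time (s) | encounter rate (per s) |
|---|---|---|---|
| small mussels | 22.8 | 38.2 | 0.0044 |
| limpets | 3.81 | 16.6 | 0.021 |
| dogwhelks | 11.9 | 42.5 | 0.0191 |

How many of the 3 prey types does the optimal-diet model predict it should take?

3

Rank by E/h (kJ/s): small mussels 0.597, dogwhelks 0.28, limpets 0.23. Include each in turn until the next type's E/h falls below the running intake rate.
Rate on top 1: 0.08588. dogwhelks: 0.28 > 0.08588 → include.
Rate on top 2: 0.1655. limpets: 0.23 > 0.1655 → include.
Optimal diet: small mussels, dogwhelks, limpets — 3 of 3 types.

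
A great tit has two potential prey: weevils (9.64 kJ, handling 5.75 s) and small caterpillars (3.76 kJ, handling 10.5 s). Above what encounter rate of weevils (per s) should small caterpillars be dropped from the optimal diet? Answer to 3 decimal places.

0.047 per s

The zero-one rule: include small caterpillars iff E₂/h₂ > λE₁/(1+λh₁). Equality gives the switch point.
λE₁h₂ = E₂ + λE₂h₁ ⇒ λ = E₂/(E₁h₂ − E₂h₁) = 3.76/(101.2 − 21.62) = 0.04724 per s.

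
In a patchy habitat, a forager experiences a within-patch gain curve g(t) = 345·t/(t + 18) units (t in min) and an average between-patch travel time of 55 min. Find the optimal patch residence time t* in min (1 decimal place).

By the marginal value theorem, leave when the instantaneous gain rate g'(t) equals the habitat-wide average g(t)/(T + t).
g'(t) = 345·18/(t + 18)². Setting 345·18/(t+18)² = 345t/[(t+18)(55+t)] gives 18(55+t) = t(t+18), so t² = 18×55 = 990.
t* = √990 = 31.46 min.

31.5 min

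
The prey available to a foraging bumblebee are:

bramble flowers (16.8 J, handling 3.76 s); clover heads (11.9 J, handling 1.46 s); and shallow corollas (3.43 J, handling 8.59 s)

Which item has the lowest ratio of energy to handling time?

In descending order of E/h:
clover heads: 11.9/1.46 = 8.15 J/s
bramble flowers: 16.8/3.76 = 4.47 J/s
shallow corollas: 3.43/8.59 = 0.399 J/s

shallow corollas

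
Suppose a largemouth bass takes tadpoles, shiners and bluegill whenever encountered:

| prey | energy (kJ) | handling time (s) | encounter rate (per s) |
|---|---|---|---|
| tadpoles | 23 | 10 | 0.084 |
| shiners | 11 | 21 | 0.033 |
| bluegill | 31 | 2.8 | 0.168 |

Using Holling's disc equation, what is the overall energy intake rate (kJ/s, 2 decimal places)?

2.50 kJ/s

R = (0.084×23 + 0.033×11 + 0.168×31) / (1 + 0.084×10 + 0.033×21 + 0.168×2.8) = 7.503/3.003 = 2.498 kJ/s.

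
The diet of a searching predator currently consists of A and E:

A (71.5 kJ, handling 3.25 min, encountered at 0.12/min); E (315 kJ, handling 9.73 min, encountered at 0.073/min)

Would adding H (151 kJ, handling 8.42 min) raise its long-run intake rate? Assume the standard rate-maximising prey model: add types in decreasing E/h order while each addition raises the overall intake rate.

On A and E alone, R = ΣλE/(1+Σλh) = 31.57/2.1 = 15.03 kJ/min.
Profitability of H: 151/8.42 = 17.93 kJ/min.
17.93 > 15.03, so adding H raises the average — include it.

Yes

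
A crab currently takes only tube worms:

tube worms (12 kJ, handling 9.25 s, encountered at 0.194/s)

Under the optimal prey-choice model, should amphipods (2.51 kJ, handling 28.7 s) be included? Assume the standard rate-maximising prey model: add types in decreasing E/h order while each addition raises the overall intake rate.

No

Current rate: (0.194×12)/(1 + 0.194×9.25) = 0.8331 kJ/s.
Profitability of amphipods: 2.51/28.7 = 0.08746 kJ/s.
0.08746 < 0.8331, so adding amphipods would lower the average — exclude it.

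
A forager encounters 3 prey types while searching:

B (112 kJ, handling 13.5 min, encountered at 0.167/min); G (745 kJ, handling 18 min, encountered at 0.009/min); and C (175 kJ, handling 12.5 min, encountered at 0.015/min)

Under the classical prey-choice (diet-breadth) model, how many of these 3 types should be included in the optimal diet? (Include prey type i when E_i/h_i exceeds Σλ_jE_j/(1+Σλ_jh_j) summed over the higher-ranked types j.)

3

Profitabilities (E/h, kJ/min): G 41.4, C 14, B 8.3. Add prey in this order while the next type's profitability exceeds the intake rate on those already taken.
Rate on top 1: 5.77. C: 14 > 5.77 → include.
Rate on top 2: 6.914. B: 8.3 > 6.914 → include.
Optimal diet: G, C, B — 3 of 3 types.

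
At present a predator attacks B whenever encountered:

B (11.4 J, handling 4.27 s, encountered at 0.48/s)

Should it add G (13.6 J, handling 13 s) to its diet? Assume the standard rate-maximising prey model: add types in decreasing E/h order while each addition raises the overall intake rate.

No

On B alone, R = ΣλE/(1+Σλh) = 5.472/3.05 = 1.794 J/s.
Profitability of G: 13.6/13 = 1.046 J/s.
Since 1.046 < R, time spent handling G is better spent searching.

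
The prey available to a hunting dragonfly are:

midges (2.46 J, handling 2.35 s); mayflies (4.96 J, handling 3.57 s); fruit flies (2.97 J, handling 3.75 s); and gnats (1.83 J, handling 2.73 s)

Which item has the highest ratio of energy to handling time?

Profitability E/h (J/s): midges = 2.46/2.35 = 1.05, mayflies = 4.96/3.57 = 1.39, fruit flies = 2.97/3.75 = 0.792, gnats = 1.83/2.73 = 0.67.
Ranked: mayflies > midges > fruit flies > gnats.

mayflies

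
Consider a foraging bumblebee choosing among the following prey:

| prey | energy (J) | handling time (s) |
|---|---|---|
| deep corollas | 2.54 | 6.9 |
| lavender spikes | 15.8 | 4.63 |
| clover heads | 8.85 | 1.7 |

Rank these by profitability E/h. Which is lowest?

Profitability E/h (J/s): deep corollas = 2.54/6.9 = 0.368, lavender spikes = 15.8/4.63 = 3.41, clover heads = 8.85/1.7 = 5.21.
Ranked: clover heads > lavender spikes > deep corollas.

deep corollas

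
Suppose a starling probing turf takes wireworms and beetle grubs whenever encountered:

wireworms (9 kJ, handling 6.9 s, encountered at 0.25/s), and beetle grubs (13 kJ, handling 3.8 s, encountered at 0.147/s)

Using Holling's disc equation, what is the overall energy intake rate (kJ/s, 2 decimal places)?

1.27 kJ/s

Energy encountered per unit search time: 0.25×9 + 0.147×13 = 4.161 kJ/s.
Handling time per unit search time: 0.25×6.9 + 0.147×3.8 = 2.284.
Rate = 4.161/(1 + 2.284) = 1.267 kJ/s.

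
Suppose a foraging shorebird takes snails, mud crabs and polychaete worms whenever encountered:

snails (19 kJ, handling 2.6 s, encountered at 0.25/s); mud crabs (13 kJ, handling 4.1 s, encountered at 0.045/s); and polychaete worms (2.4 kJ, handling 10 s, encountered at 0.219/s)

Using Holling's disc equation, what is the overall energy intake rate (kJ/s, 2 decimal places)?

1.46 kJ/s

R = Σλ_iE_i / (1 + Σλ_ih_i)
Numerator: 0.25×19 + 0.045×13 + 0.219×2.4 = 5.861
Denominator: 1 + 0.25×2.6 + 0.045×4.1 + 0.219×10 = 4.024
R = 5.861/4.024 = 1.456 kJ/s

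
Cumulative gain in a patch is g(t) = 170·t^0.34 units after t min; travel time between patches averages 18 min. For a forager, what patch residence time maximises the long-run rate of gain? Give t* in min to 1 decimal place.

9.3 min

Optimal t* satisfies g'(t*) = g(t*)/(T + t*).
g'(t) = 0.34·170·t^-0.66. Setting 0.34·170·t^-0.66 = 170·t^0.34/(18+t) gives 0.34(18+t) = t, so 0.66·t = 0.34×18.
t* = 0.34×18/0.66 = 9.273 min.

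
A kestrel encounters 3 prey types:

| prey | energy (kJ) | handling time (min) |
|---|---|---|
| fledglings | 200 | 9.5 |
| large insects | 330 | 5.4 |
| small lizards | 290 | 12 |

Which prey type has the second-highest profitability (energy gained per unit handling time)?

Profitability E/h (kJ/min): fledglings = 200/9.5 = 21.1, large insects = 330/5.4 = 61.1, small lizards = 290/12 = 24.2.
Ranked: large insects > small lizards > fledglings.

small lizards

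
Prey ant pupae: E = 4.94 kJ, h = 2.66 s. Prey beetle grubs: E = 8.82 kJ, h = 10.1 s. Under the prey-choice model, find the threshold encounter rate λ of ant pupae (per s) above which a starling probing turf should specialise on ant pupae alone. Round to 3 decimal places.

At the threshold, the rate on ant pupae alone equals the profitability of beetle grubs: λ·4.94/(1 + λ·2.66) = 8.82/10.1 = 0.8733.
Rearranging, λ(4.94 − 0.8733×2.66) = 0.8733, so λ = 0.8733/2.617 = 0.3337 per s.

0.334 per s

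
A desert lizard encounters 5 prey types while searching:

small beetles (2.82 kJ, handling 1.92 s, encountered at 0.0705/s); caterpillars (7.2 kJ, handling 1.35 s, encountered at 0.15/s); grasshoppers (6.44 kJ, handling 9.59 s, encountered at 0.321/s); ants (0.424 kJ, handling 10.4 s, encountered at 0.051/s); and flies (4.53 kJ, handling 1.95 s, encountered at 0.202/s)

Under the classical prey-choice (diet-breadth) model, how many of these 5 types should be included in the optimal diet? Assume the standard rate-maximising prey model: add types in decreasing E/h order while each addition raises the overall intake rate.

3

Profitabilities (E/h, kJ/s): caterpillars 5.33, flies 2.32, small beetles 1.47, grasshoppers 0.672, ants 0.0408. Add prey in this order while the next type's profitability exceeds the intake rate on those already taken.
Rate on top 1: 0.8981. flies: 2.32 > 0.8981 → include.
Rate on top 2: 1.25. small beetles: 1.47 > 1.25 → include.
Rate on top 3: 1.267. grasshoppers: 0.672 < 1.267 → exclude; stop.
Optimal diet: caterpillars, flies, small beetles — 3 of 5 types.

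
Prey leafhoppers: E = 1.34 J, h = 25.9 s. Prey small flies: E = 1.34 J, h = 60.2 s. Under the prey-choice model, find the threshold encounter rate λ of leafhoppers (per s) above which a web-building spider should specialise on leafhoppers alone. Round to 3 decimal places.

0.029 per s

At the threshold, the rate on leafhoppers alone equals the profitability of small flies: λ·1.34/(1 + λ·25.9) = 1.34/60.2 = 0.02226.
Rearranging, λ(1.34 − 0.02226×25.9) = 0.02226, so λ = 0.02226/0.7635 = 0.02915 per s.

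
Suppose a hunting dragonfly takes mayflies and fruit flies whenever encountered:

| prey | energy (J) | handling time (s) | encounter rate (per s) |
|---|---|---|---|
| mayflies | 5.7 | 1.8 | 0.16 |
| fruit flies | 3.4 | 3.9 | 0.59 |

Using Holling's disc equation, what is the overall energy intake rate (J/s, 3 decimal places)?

0.813 J/s

Energy encountered per unit search time: 0.16×5.7 + 0.59×3.4 = 2.918 J/s.
Handling time per unit search time: 0.16×1.8 + 0.59×3.9 = 2.589.
Rate = 2.918/(1 + 2.589) = 0.813 J/s.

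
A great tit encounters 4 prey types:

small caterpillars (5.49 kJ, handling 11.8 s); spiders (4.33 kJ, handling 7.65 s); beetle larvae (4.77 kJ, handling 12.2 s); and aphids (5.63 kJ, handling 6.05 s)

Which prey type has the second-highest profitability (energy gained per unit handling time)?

Profitability E/h (kJ/s): small caterpillars = 5.49/11.8 = 0.465, spiders = 4.33/7.65 = 0.566, beetle larvae = 4.77/12.2 = 0.391, aphids = 5.63/6.05 = 0.931.
Ranked: aphids > spiders > small caterpillars > beetle larvae.

spiders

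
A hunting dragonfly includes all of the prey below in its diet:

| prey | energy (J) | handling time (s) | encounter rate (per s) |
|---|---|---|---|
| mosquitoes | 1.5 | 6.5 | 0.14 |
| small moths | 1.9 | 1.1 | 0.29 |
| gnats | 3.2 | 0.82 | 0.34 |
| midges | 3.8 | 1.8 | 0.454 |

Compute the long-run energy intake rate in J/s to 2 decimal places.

R = Σλ_iE_i / (1 + Σλ_ih_i)
Numerator: 0.14×1.5 + 0.29×1.9 + 0.34×3.2 + 0.454×3.8 = 3.574
Denominator: 1 + 0.14×6.5 + 0.29×1.1 + 0.34×0.82 + 0.454×1.8 = 3.325
R = 3.574/3.325 = 1.075 J/s

1.07 J/s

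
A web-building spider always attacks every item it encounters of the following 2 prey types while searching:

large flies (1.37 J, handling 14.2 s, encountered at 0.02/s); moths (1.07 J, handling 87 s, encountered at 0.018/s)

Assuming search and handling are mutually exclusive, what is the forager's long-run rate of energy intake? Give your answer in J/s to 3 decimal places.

0.016 J/s

R = Σλ_iE_i / (1 + Σλ_ih_i)
Numerator: 0.02×1.37 + 0.018×1.07 = 0.04666
Denominator: 1 + 0.02×14.2 + 0.018×87 = 2.85
R = 0.04666/2.85 = 0.01637 J/s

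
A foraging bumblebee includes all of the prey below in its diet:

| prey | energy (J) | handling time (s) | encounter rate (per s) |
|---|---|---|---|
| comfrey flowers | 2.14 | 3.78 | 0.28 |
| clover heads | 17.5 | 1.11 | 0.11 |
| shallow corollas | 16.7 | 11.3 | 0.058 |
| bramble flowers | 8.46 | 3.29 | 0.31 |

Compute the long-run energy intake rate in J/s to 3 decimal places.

Energy encountered per unit search time: 0.28×2.14 + 0.11×17.5 + 0.058×16.7 + 0.31×8.46 = 6.115 J/s.
Handling time per unit search time: 0.28×3.78 + 0.11×1.11 + 0.058×11.3 + 0.31×3.29 = 2.856.
Rate = 6.115/(1 + 2.856) = 1.586 J/s.

1.586 J/s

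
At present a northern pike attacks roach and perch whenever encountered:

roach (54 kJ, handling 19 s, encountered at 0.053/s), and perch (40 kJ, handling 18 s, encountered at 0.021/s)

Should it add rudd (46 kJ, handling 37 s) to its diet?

No

Intake rate on the current diet: R = (0.053×54 + 0.021×40) / (1 + 0.053×19 + 0.021×18) = 3.702/2.385 = 1.552 kJ/s.
rudd: E/h = 46/37 = 1.243 kJ/s.
Since 1.243 < R, time spent handling rudd is better spent searching.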